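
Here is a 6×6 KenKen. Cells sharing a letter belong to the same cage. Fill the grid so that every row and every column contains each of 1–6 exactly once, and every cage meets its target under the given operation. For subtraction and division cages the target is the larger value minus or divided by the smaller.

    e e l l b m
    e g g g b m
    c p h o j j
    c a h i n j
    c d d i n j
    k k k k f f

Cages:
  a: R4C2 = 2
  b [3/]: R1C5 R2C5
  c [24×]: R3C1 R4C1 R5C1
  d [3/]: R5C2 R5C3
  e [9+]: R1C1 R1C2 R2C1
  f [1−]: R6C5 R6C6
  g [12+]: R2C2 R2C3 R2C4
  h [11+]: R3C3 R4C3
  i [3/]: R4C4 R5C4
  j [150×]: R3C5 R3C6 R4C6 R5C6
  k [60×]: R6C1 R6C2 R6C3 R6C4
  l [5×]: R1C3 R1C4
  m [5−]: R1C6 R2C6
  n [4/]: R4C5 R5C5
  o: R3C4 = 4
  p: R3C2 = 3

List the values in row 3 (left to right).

Cage p is given, so R3C2 = 3.
Cage o is a single given cell; hence R3C4 = 4.
Cage j needs product 150, leaving R3C5 = 5.
Cage a is given, leaving R4C2 = 2.
5 is placed in row 3, which forces R3C3 = 6.
Cage h's pair has sum 11; hence R4C3 = 5.
Column 3 already has 5, leaving R1C3 = 1.
Cage l needs two cells with product 5, which forces R1C4 = 5.
1 is placed in row 1, so R1C6 = 6.
6 is placed in column 6, leaving R2C6 = 1.
Column 6 already has 1, which forces R3C6 = 2.
6 is placed in column 6, so R4C6 = 3.
Cage j has product 150; hence R5C6 = 5.
Column 6 already has 5; hence R6C6 = 4.
6 is placed in row 1, so R1C2 = 4.
The two cells of cage b must have quotient 3, which forces R1C5 = 2.
Cage b's pair has quotient 3; hence R2C5 = 6.
Row 3 now contains 2; hence R3C1 = 1.
Cage k needs product 60, so R6C3 = 2.
The two cells of cage f must have difference 1, leaving R6C5 = 3.
2 is placed in row 1, which forces R1C1 = 3.
The 3 cells of cage e must have sum 9, leaving R2C1 = 2.
Row 2 now contains 6, so R2C2 = 5.
Column 3 already has 2, which forces R2C3 = 4.
The 3 cells of cage g must have sum 12, leaving R2C4 = 3.
The two cells of cage d must have quotient 3, which forces R5C2 = 1.
Column 3 already has 2, leaving R5C3 = 3.
Column 4 now contains 3, so R5C4 = 2.
Row 5 now contains 1, so R5C5 = 4.
Column 2 already has 1, which forces R6C2 = 6.
Row 6 already has 6; hence R6C4 = 1.
The 3 cells of cage c must have product 24, leaving R4C1 = 4.
Column 4 now contains 1, which forces R4C4 = 6.
4 is placed in column 5, which forces R4C5 = 1.
4 is placed in row 5; hence R5C1 = 6.
Row 6 already has 6, so R6C1 = 5.
Completed grid: 3 4 1 5 2 6 / 2 5 4 3 6 1 / 1 3 6 4 5 2 / 4 2 5 6 1 3 / 6 1 3 2 4 5 / 5 6 2 1 3 4.

1 3 6 4 5 2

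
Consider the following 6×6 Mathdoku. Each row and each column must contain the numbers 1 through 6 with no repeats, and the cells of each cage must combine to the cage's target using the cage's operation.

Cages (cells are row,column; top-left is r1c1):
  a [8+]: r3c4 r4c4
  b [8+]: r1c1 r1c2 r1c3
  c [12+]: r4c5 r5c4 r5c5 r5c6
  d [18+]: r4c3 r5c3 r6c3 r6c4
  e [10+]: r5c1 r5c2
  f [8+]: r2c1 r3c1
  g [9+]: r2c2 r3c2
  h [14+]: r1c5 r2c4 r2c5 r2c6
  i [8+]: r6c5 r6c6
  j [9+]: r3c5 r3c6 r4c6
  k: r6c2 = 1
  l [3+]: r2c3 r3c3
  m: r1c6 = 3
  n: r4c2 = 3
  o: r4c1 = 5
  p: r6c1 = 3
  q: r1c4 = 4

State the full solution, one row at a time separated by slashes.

Cage q is a single given cell, so r1c4 = 4.
Cage m is given; hence r1c6 = 3.
Cage o is given, so r4c1 = 5.
N is a freebie, which forces r4c2 = 3.
Cage p is a single given cell; hence r6c1 = 3.
Cage k is given, leaving r6c2 = 1.
Row 1 needs a 6, and only r1c5 is open for it.
6 is placed in column 5; hence r6c5 = 2.
The two cells of cage i must have sum 8, leaving r6c6 = 6.
The 4 cells of cage d must have sum 18; hence r4c3 = 6.
Row 4 already has 6, so r4c4 = 2.
Cage d has sum 18, leaving r5c3 = 3.
The 4 cells of cage d must have sum 18, which forces r6c3 = 4.
Row 6 now contains 6, leaving r6c4 = 5.
Column 4 now contains 2, so r3c4 = 6.
6 is placed in column 4; hence r5c4 = 1.
Row 5 already has 1, which forces r5c6 = 2.
The two cells of cage f must have sum 8, leaving r2c1 = 6.
Column 4 now contains 1, so r2c4 = 3.
Row 3 already has 6; hence r3c1 = 2.
Row 3 now contains 2, leaving r3c3 = 1.
Row 3 now contains 1, leaving r3c6 = 5.
The 4 cells of cage c must have sum 12, which forces r4c5 = 4.
4 is placed in row 4, which forces r4c6 = 1.
Column 1 already has 6, so r5c1 = 4.
Row 5 now contains 4; hence r5c2 = 6.
Cage c needs sum 12, which forces r5c5 = 5.
2 is placed in column 1, which forces r1c1 = 1.
Cage g's pair has sum 9, so r2c2 = 5.
Column 3 now contains 1, so r2c3 = 2.
Column 5 now contains 4, which forces r2c5 = 1.
Column 6 now contains 1, leaving r2c6 = 4.
Row 3 now contains 5, leaving r3c2 = 4.
Column 5 now contains 4; hence r3c5 = 3.
Column 2 now contains 5, leaving r1c2 = 2.
Column 3 already has 2; hence r1c3 = 5.

1 2 5 4 6 3 / 6 5 2 3 1 4 / 2 4 1 6 3 5 / 5 3 6 2 4 1 / 4 6 3 1 5 2 / 3 1 4 5 2 6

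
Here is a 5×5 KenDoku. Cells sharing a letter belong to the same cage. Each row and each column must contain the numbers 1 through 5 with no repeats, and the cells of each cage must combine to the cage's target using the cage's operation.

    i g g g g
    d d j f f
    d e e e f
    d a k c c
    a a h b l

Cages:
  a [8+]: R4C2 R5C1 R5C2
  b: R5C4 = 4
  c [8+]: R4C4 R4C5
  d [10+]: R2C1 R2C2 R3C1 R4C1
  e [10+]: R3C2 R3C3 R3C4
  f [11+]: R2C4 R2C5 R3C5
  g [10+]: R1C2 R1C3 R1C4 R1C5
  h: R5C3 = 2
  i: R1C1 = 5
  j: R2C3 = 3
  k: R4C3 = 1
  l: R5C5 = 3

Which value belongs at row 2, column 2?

1

Cage i is given, which forces R1C1 = 5.
J is a freebie; hence R2C3 = 3.
Cage k is a single given cell, leaving R4C3 = 1.
Cage h is a single given cell, which forces R5C3 = 2.
B is a freebie, which forces R5C4 = 4.
Cage l is a single given cell; hence R5C5 = 3.
Column 3 now contains 2, which forces R1C3 = 4.
4 is placed in column 3, leaving R3C3 = 5.
Cage a needs sum 8, leaving R4C2 = 2.
Cage c's pair has sum 8; hence R4C4 = 3.
3 is placed in column 5, which forces R4C5 = 5.
Row 5 already has 3; hence R5C1 = 1.
The 3 cells of cage a must have sum 8; hence R5C2 = 5.
Cage g has sum 10, leaving R1C2 = 3.
Cage d needs sum 10, leaving R2C1 = 2.
The 4 cells of cage d must have sum 10, so R2C2 = 1.
Cage f needs sum 11, so R2C4 = 5.
Row 2 already has 2, leaving R2C5 = 4.
Cage d has sum 10, leaving R3C1 = 3.
Column 2 already has 3; hence R3C2 = 4.
Column 5 already has 4; hence R3C5 = 2.
Row 4 already has 3, leaving R4C1 = 4.
Cage g has sum 10, so R1C4 = 2.
Column 5 already has 2, so R1C5 = 1.
2 is placed in row 3, leaving R3C4 = 1.
Filled in: 5 3 4 2 1 / 2 1 3 5 4 / 3 4 5 1 2 / 4 2 1 3 5 / 1 5 2 4 3.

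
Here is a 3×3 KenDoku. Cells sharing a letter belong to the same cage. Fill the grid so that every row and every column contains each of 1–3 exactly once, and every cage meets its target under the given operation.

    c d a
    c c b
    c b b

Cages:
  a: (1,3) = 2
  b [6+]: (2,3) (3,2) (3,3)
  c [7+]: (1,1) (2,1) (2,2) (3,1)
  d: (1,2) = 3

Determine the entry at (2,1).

2

Cage d is given, which forces (1,2) = 3.
Cage a is a single given cell; hence (1,3) = 2.
The 4 cells of cage c must have sum 7, leaving (2,2) = 1.
1 is placed in row 2, so (2,3) = 3.
Column 2 now contains 1, which forces (3,2) = 2.
Column 3 already has 3, leaving (3,3) = 1.
Row 1 already has 2, so (1,1) = 1.
3 is placed in row 2; hence (2,1) = 2.
Row 3 already has 1, leaving (3,1) = 3.
Completed grid: 1 3 2 / 2 1 3 / 3 2 1.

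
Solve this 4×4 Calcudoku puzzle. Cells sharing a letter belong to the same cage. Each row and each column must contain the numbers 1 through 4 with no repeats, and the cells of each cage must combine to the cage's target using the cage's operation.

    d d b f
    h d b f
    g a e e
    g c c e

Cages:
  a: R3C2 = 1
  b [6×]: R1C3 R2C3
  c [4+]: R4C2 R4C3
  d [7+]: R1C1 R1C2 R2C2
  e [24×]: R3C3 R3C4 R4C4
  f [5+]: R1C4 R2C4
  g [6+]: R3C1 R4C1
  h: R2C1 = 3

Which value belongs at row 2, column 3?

2

Cage h is given, which forces R2C1 = 3.
3 is placed in row 2, so R2C3 = 2.
A is a freebie; hence R3C2 = 1.
Column 2 now contains 1, leaving R4C2 = 3.
Row 4 already has 3; hence R4C3 = 1.
Cage d has sum 7; hence R1C1 = 1.
Cage d has sum 7, so R1C2 = 2.
2 is placed in column 3, leaving R1C3 = 3.
Row 1 now contains 1, leaving R1C4 = 4.
Column 2 now contains 1, which forces R2C2 = 4.
Column 4 now contains 4, which forces R2C4 = 1.
3 is placed in column 3, so R3C3 = 4.
Column 4 now contains 4, leaving R4C4 = 2.
4 is placed in row 3, so R3C1 = 2.
Column 4 already has 2, which forces R3C4 = 3.
Row 4 already has 2, leaving R4C1 = 4.
Completed grid: 1 2 3 4 / 3 4 2 1 / 2 1 4 3 / 4 3 1 2.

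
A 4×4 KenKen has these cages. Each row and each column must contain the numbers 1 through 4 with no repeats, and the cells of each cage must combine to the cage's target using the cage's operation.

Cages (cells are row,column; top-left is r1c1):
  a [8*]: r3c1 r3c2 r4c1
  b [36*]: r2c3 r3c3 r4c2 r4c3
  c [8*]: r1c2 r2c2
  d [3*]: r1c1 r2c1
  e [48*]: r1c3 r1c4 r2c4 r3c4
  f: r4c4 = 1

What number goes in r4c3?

4

The 4 cells of cage b must have product 36, so r4c2 = 3.
F is a freebie; hence r4c4 = 1.
Cage e needs product 48; hence r1c3 = 2.
Row 4 already has 1, which forces r4c3 = 4.
2 is placed in row 1, leaving r1c2 = 4.
4 is placed in row 1; hence r1c4 = 3.
The two cells of cage c must have product 8; hence r2c2 = 2.
Row 2 already has 2, which forces r2c4 = 4.
Column 2 already has 4, so r3c2 = 1.
Row 3 now contains 1, which forces r3c3 = 3.
Column 4 now contains 4, so r3c4 = 2.
4 is placed in row 4, leaving r4c1 = 2.
Row 1 now contains 3; hence r1c1 = 1.
Cage d's pair has product 3; hence r2c1 = 3.
3 is placed in column 3, so r2c3 = 1.
Row 3 now contains 1, so r3c1 = 4.
Filled in: 1 4 2 3 / 3 2 1 4 / 4 1 3 2 / 2 3 4 1.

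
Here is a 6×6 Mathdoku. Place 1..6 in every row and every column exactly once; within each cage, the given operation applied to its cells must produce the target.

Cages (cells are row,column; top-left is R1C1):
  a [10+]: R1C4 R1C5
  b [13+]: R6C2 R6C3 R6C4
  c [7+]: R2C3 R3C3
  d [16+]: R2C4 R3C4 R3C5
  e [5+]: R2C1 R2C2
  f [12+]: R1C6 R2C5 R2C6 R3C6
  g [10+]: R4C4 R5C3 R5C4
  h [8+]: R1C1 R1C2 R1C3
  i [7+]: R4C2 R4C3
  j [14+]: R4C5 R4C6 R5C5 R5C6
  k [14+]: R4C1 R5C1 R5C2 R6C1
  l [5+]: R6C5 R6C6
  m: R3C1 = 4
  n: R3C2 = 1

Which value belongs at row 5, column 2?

4

Cage m is a single given cell, so R3C1 = 4.
Cage n is given, which forces R3C2 = 1.
4 is placed in row 3, so R3C4 = 6.
6 is placed in row 3, which forces R3C5 = 5.
6 is placed in column 4, leaving R1C4 = 4.
Cage a needs two cells with sum 10, leaving R1C5 = 6.
6 is placed in column 4, so R2C4 = 5.
5 is placed in row 2, leaving R2C3 = 4.
Cage c needs two cells with sum 7; hence R3C3 = 3.
Row 3 already has 3, leaving R3C6 = 2.
In row 1, 3 can only go at R1C6, so R1C6 = 3.
The 4 cells of cage f must have sum 12; hence R2C5 = 1.
3 is placed in column 6, so R2C6 = 6.
1 is placed in column 5, so R6C5 = 4.
Row 6 now contains 4, so R6C6 = 1.
The 3 cells of cage b must have sum 13, leaving R6C4 = 2.
Cage g has sum 10, leaving R5C3 = 6.
6 is placed in column 3, leaving R6C3 = 5.
Row 6 already has 5, so R6C2 = 6.
Column 2 already has 6, so R4C2 = 5.
Cage i needs two cells with sum 7, so R4C3 = 2.
Row 4 already has 2, so R4C5 = 3.
Row 4 already has 5, so R4C6 = 4.
Column 5 already has 3, so R5C5 = 2.
4 is placed in column 6; hence R5C6 = 5.
Row 6 already has 6, which forces R6C1 = 3.
The 3 cells of cage h must have sum 8; hence R1C1 = 5.
5 is placed in column 2, leaving R1C2 = 2.
2 is placed in column 3, so R1C3 = 1.
Column 1 now contains 3; hence R2C1 = 2.
The two cells of cage e must have sum 5, which forces R2C2 = 3.
Row 4 already has 2; hence R4C1 = 6.
3 is placed in row 4, so R4C4 = 1.
5 is placed in row 5, so R5C1 = 1.
The 4 cells of cage k must have sum 14, leaving R5C2 = 4.
Cage g needs sum 10, leaving R5C4 = 3.
Completed grid: 5 2 1 4 6 3 / 2 3 4 5 1 6 / 4 1 3 6 5 2 / 6 5 2 1 3 4 / 1 4 6 3 2 5 / 3 6 5 2 4 1.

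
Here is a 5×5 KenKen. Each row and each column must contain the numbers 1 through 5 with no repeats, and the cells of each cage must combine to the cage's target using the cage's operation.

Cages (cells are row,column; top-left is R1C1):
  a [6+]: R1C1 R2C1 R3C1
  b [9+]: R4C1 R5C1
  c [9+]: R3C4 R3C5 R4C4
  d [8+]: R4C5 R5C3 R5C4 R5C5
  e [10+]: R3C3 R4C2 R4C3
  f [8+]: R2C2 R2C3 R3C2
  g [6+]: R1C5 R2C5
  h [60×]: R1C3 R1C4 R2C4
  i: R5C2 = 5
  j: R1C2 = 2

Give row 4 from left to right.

5 4 1 3 2

Cage j is given, which forces R1C2 = 2.
Cage i is a single given cell, leaving R5C2 = 5.
Cage b needs two cells with sum 9; hence R4C1 = 5.
5 is placed in row 5, leaving R5C1 = 4.
Cage d needs sum 8, which forces R4C5 = 2.
In row 2, 2 can only go at R2C1, so R2C1 = 2.
The only place for 2 in row 3 is R3C4.
Cage d has sum 8, so R5C3 = 2.
The only place for 5 in row 3 is R3C3.
Row 4 needs a 3, and only R4C4 is open for it.
Cage h needs product 60; hence R1C3 = 3.
Cage c needs sum 9, leaving R3C5 = 4.
3 is placed in column 4, leaving R5C4 = 1.
Cage d has sum 8, leaving R5C5 = 3.
3 is placed in row 1, leaving R1C1 = 1.
Row 1 already has 1, leaving R1C5 = 5.
5 is placed in column 5, so R2C5 = 1.
Cage a needs sum 6; hence R3C1 = 3.
Row 3 already has 3, leaving R3C2 = 1.
Column 2 already has 1, which forces R4C2 = 4.
Row 4 now contains 4; hence R4C3 = 1.
Row 1 already has 5; hence R1C4 = 4.
Column 2 now contains 4, which forces R2C2 = 3.
Row 2 already has 1, leaving R2C3 = 4.
Cage h needs product 60, so R2C4 = 5.
The full grid is 1 2 3 4 5 / 2 3 4 5 1 / 3 1 5 2 4 / 5 4 1 3 2 / 4 5 2 1 3.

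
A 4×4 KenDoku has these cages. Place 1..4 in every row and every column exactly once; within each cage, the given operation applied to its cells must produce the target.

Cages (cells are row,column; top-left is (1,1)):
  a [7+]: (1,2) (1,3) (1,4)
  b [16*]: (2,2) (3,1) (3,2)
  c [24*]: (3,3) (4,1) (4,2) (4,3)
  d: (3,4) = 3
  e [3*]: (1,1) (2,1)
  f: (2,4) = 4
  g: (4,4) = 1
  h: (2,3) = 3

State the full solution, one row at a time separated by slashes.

3 1 4 2 / 1 2 3 4 / 2 4 1 3 / 4 3 2 1

Cage h is given, which forces (2,3) = 3.
Cage f is given, which forces (2,4) = 4.
Cage d is given, leaving (3,4) = 3.
Cage g is given, so (4,4) = 1.
Cage e's pair has product 3, so (1,1) = 3.
Column 4 already has 1, which forces (1,4) = 2.
Row 2 already has 3, leaving (2,1) = 1.
4 is placed in row 2, leaving (2,2) = 2.
Cage b needs product 16, which forces (3,1) = 2.
Cage b has product 16, leaving (3,2) = 4.
Cage c needs product 24, which forces (3,3) = 1.
Column 1 now contains 2, leaving (4,1) = 4.
4 is placed in column 2, leaving (4,2) = 3.
Row 4 now contains 4; hence (4,3) = 2.
4 is placed in column 2, so (1,2) = 1.
1 is placed in column 3; hence (1,3) = 4.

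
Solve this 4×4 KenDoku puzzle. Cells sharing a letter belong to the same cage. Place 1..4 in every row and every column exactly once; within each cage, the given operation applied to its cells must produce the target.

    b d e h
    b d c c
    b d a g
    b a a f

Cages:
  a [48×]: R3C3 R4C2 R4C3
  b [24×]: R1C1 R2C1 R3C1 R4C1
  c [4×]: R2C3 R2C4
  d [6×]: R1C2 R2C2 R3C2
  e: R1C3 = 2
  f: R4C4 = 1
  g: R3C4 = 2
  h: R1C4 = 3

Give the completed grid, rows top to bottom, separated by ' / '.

Cage e is a single given cell, which forces R1C3 = 2.
H is a freebie, leaving R1C4 = 3.
Cage a needs product 48, which forces R3C3 = 4.
Cage g is a single given cell; hence R3C4 = 2.
The 3 cells of cage a must have product 48, which forces R4C2 = 4.
Cage a needs product 48, which forces R4C3 = 3.
Cage f is a single given cell, which forces R4C4 = 1.
Row 1 already has 3, which forces R1C2 = 1.
Cage d has product 6, so R2C2 = 2.
Column 3 now contains 4, leaving R2C3 = 1.
1 is placed in column 4, which forces R2C4 = 4.
Cage d has product 6, which forces R3C2 = 3.
Row 4 now contains 1, which forces R4C1 = 2.
Row 1 now contains 1, which forces R1C1 = 4.
4 is placed in row 2, so R2C1 = 3.
Row 3 already has 3, which forces R3C1 = 1.

4 1 2 3 / 3 2 1 4 / 1 3 4 2 / 2 4 3 1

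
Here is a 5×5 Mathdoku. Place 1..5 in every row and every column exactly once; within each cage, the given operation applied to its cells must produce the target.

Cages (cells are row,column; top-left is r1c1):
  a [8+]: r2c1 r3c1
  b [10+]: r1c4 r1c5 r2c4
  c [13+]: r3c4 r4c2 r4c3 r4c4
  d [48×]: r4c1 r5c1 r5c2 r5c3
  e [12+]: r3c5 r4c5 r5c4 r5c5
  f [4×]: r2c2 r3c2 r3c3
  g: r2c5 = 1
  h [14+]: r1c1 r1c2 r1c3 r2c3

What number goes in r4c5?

Cage g is given, leaving r2c5 = 1.
Row 2 now contains 1, so r2c2 = 2.
Cage f needs product 4, so r3c2 = 1.
Cage f needs product 4, leaving r3c3 = 2.
Cage d has product 48, which forces r4c1 = 4.
In row 5, 5 can only go at r5c5, so r5c5 = 5.
The 4 cells of cage e must have sum 12; hence r4c5 = 2.
Cage c needs sum 13, leaving r3c4 = 4.
Row 3 now contains 4, which forces r3c5 = 3.
The 3 cells of cage b must have sum 10, leaving r1c4 = 1.
Column 5 already has 3, so r1c5 = 4.
Cage a needs two cells with sum 8, which forces r2c1 = 3.
The 3 cells of cage b must have sum 10; hence r2c4 = 5.
Row 3 already has 3, leaving r3c1 = 5.
Column 4 already has 5, so r4c4 = 3.
Column 1 now contains 3, leaving r5c1 = 1.
Cage e needs sum 12; hence r5c4 = 2.
5 is placed in column 1; hence r1c1 = 2.
5 is placed in row 2, so r2c3 = 4.
Row 4 now contains 3, which forces r4c2 = 5.
Cage c needs sum 13; hence r4c3 = 1.
Column 3 now contains 4, leaving r5c3 = 3.
Column 2 now contains 5, which forces r1c2 = 3.
Column 3 now contains 3, which forces r1c3 = 5.
Row 5 now contains 3; hence r5c2 = 4.
The full grid is 2 3 5 1 4 / 3 2 4 5 1 / 5 1 2 4 3 / 4 5 1 3 2 / 1 4 3 2 5.

2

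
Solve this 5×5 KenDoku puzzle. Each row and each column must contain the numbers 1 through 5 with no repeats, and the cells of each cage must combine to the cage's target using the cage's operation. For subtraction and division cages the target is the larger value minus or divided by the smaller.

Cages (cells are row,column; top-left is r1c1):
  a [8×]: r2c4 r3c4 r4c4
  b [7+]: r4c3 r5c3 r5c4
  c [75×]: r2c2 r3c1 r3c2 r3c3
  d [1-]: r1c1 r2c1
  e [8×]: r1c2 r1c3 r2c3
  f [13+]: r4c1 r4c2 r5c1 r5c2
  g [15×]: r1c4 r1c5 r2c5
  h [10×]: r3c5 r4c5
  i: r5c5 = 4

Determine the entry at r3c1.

The 4 cells of cage c must have product 75, leaving r2c2 = 5.
Cage i is given; hence r5c5 = 4.
The only place for 4 in row 3 is r3c4.
The only place for 2 in row 3 is r3c5.
Column 5 already has 2; hence r4c5 = 5.
Cage g has product 15; hence r1c4 = 5.
Cage f has sum 13, so r5c1 = 5.
The 4 cells of cage c must have product 75, so r3c3 = 5.
In column 4, 3 can only go at r5c4, so r5c4 = 3.
Cage b needs sum 7, so r4c3 = 3.
Cage b has sum 7, leaving r5c3 = 1.
Cage e has product 8, so r1c2 = 1.
Row 1 now contains 1; hence r1c5 = 3.
3 is placed in column 5, leaving r2c5 = 1.
Column 2 already has 1; hence r3c2 = 3.
Cage f has sum 13, so r4c1 = 2.
Row 4 now contains 3; hence r4c2 = 4.
Row 4 already has 2, so r4c4 = 1.
Row 5 already has 1, leaving r5c2 = 2.
2 is placed in column 1, which forces r1c1 = 4.
4 is placed in row 1, which forces r1c3 = 2.
Cage d's pair has difference 1; hence r2c1 = 3.
2 is placed in column 3; hence r2c3 = 4.
Row 2 already has 1; hence r2c4 = 2.
3 is placed in row 3, so r3c1 = 1.
Filled in: 4 1 2 5 3 / 3 5 4 2 1 / 1 3 5 4 2 / 2 4 3 1 5 / 5 2 1 3 4.

1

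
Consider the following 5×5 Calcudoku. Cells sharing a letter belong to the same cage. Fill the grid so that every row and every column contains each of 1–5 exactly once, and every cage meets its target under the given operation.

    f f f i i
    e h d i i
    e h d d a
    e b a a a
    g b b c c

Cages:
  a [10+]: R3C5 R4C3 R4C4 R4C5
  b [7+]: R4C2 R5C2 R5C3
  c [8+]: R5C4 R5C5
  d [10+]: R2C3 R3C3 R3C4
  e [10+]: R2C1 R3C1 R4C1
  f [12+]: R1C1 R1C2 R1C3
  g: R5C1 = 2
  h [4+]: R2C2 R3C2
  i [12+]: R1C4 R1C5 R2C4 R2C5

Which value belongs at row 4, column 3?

3

G is a freebie, which forces R5C1 = 2.
The only place for 3 in column 1 is R1C1.
Column 2 needs a 2, and only R4C2 is open for it.
In column 2, 5 can only go at R1C2, so R1C2 = 5.
Row 1 now contains 5, so R1C3 = 4.
Column 3 now contains 4, leaving R5C3 = 1.
Row 5 now contains 1, which forces R5C2 = 4.
Row 2 needs a 2, and only R2C3 is open for it.
Row 2 needs a 3, and only R2C2 is open for it.
Column 2 already has 3, so R3C2 = 1.
Row 3 already has 1, leaving R3C5 = 2.
Cage i needs sum 12, leaving R1C4 = 2.
Column 5 already has 2, so R1C5 = 1.
The 4 cells of cage a must have sum 10; hence R4C3 = 3.
1 is placed in column 5, leaving R4C5 = 4.
Cage i needs sum 12, leaving R2C4 = 4.
Column 5 now contains 4; hence R2C5 = 5.
Column 3 now contains 3, which forces R3C3 = 5.
The 3 cells of cage d must have sum 10, which forces R3C4 = 3.
4 is placed in row 4; hence R4C4 = 1.
Column 4 already has 3, so R5C4 = 5.
Column 5 already has 5, which forces R5C5 = 3.
5 is placed in row 2, so R2C1 = 1.
Row 3 already has 5, so R3C1 = 4.
1 is placed in row 4, so R4C1 = 5.
Filled in: 3 5 4 2 1 / 1 3 2 4 5 / 4 1 5 3 2 / 5 2 3 1 4 / 2 4 1 5 3.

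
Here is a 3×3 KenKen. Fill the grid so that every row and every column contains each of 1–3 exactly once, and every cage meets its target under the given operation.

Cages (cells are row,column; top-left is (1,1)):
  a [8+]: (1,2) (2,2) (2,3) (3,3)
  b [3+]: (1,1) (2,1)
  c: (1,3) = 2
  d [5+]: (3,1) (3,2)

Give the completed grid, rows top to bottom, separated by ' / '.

1 3 2 / 2 1 3 / 3 2 1

C is a freebie; hence (1,3) = 2.
Row 1 now contains 2; hence (1,1) = 1.
Row 1 now contains 1; hence (1,2) = 3.
Cage b's pair has sum 3, so (2,1) = 2.
Column 2 already has 3, which forces (2,2) = 1.
Row 2 already has 1, which forces (2,3) = 3.
Column 1 now contains 2; hence (3,1) = 3.
Column 2 already has 3; hence (3,2) = 2.
3 is placed in column 3; hence (3,3) = 1.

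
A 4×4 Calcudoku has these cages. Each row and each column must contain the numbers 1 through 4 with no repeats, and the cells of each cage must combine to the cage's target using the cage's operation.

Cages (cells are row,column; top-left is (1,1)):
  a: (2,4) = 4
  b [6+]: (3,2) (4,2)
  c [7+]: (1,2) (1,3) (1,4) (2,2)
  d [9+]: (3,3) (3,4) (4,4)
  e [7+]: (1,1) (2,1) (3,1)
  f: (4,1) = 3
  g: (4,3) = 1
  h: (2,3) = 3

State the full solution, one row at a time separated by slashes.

4 3 2 1 / 2 1 3 4 / 1 2 4 3 / 3 4 1 2

Cage c has sum 7, which forces (2,2) = 1.
Cage h is given, which forces (2,3) = 3.
Cage a is given, which forces (2,4) = 4.
F is a freebie, leaving (4,1) = 3.
Cage g is a single given cell, so (4,3) = 1.
Row 4 already has 3; hence (4,4) = 2.
The 4 cells of cage c must have sum 7, so (1,2) = 3.
Column 3 already has 1; hence (1,3) = 2.
Cage c needs sum 7, which forces (1,4) = 1.
Row 2 already has 4, which forces (2,1) = 2.
The two cells of cage b must have sum 6, which forces (3,2) = 2.
The 3 cells of cage d must have sum 9, so (3,3) = 4.
The 3 cells of cage d must have sum 9; hence (3,4) = 3.
Row 4 already has 2, leaving (4,2) = 4.
Row 1 already has 1, so (1,1) = 4.
Row 3 now contains 4, so (3,1) = 1.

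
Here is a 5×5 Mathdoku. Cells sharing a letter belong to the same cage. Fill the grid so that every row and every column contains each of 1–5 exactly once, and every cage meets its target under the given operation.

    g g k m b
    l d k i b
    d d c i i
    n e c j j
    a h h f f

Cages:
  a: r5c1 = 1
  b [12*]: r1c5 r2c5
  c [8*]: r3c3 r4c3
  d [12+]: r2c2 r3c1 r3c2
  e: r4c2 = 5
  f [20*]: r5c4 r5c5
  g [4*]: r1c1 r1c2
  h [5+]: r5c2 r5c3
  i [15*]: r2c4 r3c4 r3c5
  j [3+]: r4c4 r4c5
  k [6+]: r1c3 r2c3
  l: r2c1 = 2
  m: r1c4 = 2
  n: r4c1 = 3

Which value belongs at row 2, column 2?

3

M is a freebie, which forces r1c4 = 2.
L is a freebie, so r2c1 = 2.
Cage n is given, so r4c1 = 3.
Cage e is given, so r4c2 = 5.
Column 4 already has 2; hence r4c4 = 1.
1 is placed in row 4, leaving r4c5 = 2.
Cage a is a single given cell, leaving r5c1 = 1.
Column 1 now contains 1, which forces r1c1 = 4.
The two cells of cage g must have product 4; hence r1c2 = 1.
Row 1 already has 1; hence r1c3 = 5.
Row 1 now contains 4, leaving r1c5 = 3.
Column 3 already has 5, which forces r2c3 = 1.
Column 5 now contains 3, leaving r2c5 = 4.
Cage d needs sum 12; hence r3c1 = 5.
Cage c's pair has product 8; hence r3c3 = 2.
Row 3 already has 5, so r3c4 = 3.
The 3 cells of cage i must have product 15, leaving r3c5 = 1.
2 is placed in row 4, so r4c3 = 4.
Column 3 now contains 2, leaving r5c3 = 3.
Column 5 already has 4, so r5c5 = 5.
Row 2 already has 4, leaving r2c2 = 3.
3 is placed in column 4, which forces r2c4 = 5.
Row 3 now contains 3; hence r3c2 = 4.
Row 5 now contains 3; hence r5c2 = 2.
Row 5 already has 5, so r5c4 = 4.
Filled in: 4 1 5 2 3 / 2 3 1 5 4 / 5 4 2 3 1 / 3 5 4 1 2 / 1 2 3 4 5.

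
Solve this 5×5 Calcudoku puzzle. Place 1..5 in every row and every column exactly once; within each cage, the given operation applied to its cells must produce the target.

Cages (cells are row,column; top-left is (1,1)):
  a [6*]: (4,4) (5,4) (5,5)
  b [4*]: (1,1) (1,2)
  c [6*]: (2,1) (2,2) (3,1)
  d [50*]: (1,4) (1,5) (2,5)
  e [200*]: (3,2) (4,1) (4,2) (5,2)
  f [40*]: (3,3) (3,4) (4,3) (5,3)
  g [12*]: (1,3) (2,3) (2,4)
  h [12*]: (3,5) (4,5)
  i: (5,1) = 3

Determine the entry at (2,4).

Cage d has product 50, which forces (1,4) = 5.
Cage d needs product 50, leaving (1,5) = 2.
The 3 cells of cage d must have product 50; hence (2,5) = 5.
Cage e has product 200, so (4,1) = 5.
Cage i is a single given cell, so (5,1) = 3.
Row 5 already has 3, so (5,5) = 1.
The 3 cells of cage c must have product 6, so (2,2) = 3.
Cage a has product 6, so (4,4) = 3.
3 is placed in row 4, leaving (4,5) = 4.
Row 5 now contains 1, so (5,4) = 2.
Cage g needs product 12, so (1,3) = 3.
Column 5 already has 4; hence (3,5) = 3.
4 is placed in row 4, which forces (4,2) = 2.
2 is placed in row 4, so (4,3) = 1.
Column 3 now contains 1, leaving (2,3) = 4.
The 3 cells of cage g must have product 12; hence (2,4) = 1.
Cage f needs product 40, so (3,3) = 2.
Cage f needs product 40, leaving (3,4) = 4.
Cage f needs product 40, leaving (5,3) = 5.
Row 2 already has 1, which forces (2,1) = 2.
Row 3 now contains 2, leaving (3,1) = 1.
Row 3 already has 4, which forces (3,2) = 5.
Row 5 already has 5, so (5,2) = 4.
1 is placed in column 1, leaving (1,1) = 4.
Column 2 already has 4, so (1,2) = 1.
Completed grid: 4 1 3 5 2 / 2 3 4 1 5 / 1 5 2 4 3 / 5 2 1 3 4 / 3 4 5 2 1.

1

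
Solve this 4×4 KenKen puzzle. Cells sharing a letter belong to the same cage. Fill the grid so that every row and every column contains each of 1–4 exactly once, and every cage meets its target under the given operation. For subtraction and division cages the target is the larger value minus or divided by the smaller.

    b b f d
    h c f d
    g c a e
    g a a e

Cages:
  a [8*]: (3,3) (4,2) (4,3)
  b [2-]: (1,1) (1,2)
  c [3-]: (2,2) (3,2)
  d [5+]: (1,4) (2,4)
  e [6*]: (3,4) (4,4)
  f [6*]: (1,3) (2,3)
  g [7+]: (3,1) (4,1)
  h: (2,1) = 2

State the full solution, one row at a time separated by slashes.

1 3 2 4 / 2 4 3 1 / 3 1 4 2 / 4 2 1 3

H is a freebie, leaving (2,1) = 2.
2 is placed in row 2; hence (2,3) = 3.
Column 3 already has 3, so (1,3) = 2.
Cage a needs product 8, leaving (4,2) = 2.
Row 4 now contains 2, so (4,4) = 3.
Cage g needs two cells with sum 7, leaving (3,1) = 3.
3 is placed in column 4, leaving (3,4) = 2.
3 is placed in row 4, leaving (4,1) = 4.
Row 4 already has 4, which forces (4,3) = 1.
Column 1 already has 3; hence (1,1) = 1.
The two cells of cage b must have difference 2; hence (1,2) = 3.
Row 1 already has 1, so (1,4) = 4.
Column 4 already has 4; hence (2,4) = 1.
Column 3 now contains 1, which forces (3,3) = 4.
Row 2 already has 1; hence (2,2) = 4.
4 is placed in row 3, so (3,2) = 1.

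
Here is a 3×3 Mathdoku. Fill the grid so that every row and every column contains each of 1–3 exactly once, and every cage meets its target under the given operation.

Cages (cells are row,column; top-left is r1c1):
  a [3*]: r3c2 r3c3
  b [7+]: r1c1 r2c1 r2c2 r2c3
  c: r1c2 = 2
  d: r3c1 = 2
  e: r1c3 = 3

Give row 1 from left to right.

Cage b needs sum 7, leaving r1c1 = 1.
Cage c is given; hence r1c2 = 2.
Cage e is a single given cell, which forces r1c3 = 3.
D is a freebie, leaving r3c1 = 2.
3 is placed in column 3, leaving r3c3 = 1.
Column 1 already has 2; hence r2c1 = 3.
Cage b has sum 7, which forces r2c2 = 1.
1 is placed in column 3, so r2c3 = 2.
Row 3 now contains 1, which forces r3c2 = 3.
Filled in: 1 2 3 / 3 1 2 / 2 3 1.

1 2 3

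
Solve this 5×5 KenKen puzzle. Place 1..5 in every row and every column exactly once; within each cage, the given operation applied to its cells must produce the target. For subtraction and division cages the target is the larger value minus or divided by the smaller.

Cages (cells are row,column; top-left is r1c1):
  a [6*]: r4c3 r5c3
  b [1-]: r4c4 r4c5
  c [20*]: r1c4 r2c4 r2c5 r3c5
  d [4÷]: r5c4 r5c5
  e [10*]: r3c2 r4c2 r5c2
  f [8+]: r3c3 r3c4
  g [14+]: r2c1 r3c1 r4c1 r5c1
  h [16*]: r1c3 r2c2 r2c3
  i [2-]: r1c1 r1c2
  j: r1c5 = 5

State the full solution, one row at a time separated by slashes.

1 3 4 2 5 / 3 4 1 5 2 / 4 2 5 3 1 / 5 1 2 4 3 / 2 5 3 1 4

Cage j is given, which forces r1c5 = 5.
The 4 cells of cage c must have product 20, so r2c4 = 5.
Column 4 now contains 5, so r3c4 = 3.
Row 3 already has 3, leaving r3c3 = 5.
Row 2 needs a 3, and only r2c1 is open for it.
In row 1, 3 can only go at r1c2, so r1c2 = 3.
Cage i's pair has difference 2, leaving r1c1 = 1.
1 is placed in row 1, which forces r1c4 = 2.
Row 1 already has 2; hence r1c3 = 4.
The 3 cells of cage h must have product 16; hence r2c2 = 4.
Cage h has product 16; hence r2c3 = 1.
Row 2 already has 1, leaving r2c5 = 2.
Column 5 already has 2; hence r3c5 = 1.
Column 5 already has 2, leaving r4c5 = 3.
Column 5 already has 1, leaving r5c5 = 4.
Row 3 already has 1; hence r3c2 = 2.
Row 4 now contains 3, leaving r4c3 = 2.
Cage b's pair has difference 1, which forces r4c4 = 4.
Cage a needs two cells with product 6, which forces r5c3 = 3.
Row 5 now contains 4, leaving r5c4 = 1.
Row 3 now contains 2, so r3c1 = 4.
Row 4 already has 4, leaving r4c1 = 5.
The 3 cells of cage e must have product 10, so r4c2 = 1.
Cage g needs sum 14; hence r5c1 = 2.
1 is placed in row 5, leaving r5c2 = 5.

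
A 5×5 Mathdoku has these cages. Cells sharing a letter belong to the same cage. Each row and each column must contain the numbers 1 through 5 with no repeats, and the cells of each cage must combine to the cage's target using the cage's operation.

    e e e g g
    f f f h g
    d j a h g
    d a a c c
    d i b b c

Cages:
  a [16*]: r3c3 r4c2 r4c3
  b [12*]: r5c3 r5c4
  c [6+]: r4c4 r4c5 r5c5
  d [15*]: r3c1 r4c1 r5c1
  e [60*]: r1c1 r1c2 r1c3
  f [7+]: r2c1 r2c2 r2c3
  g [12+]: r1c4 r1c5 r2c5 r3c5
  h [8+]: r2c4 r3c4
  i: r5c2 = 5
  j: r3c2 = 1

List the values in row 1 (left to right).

4 3 5 2 1

Cage j is given, leaving r3c2 = 1.
I is a freebie, leaving r5c2 = 5.
Row 4 needs a 5, and only r4c1 is open for it.
Cage e has product 60, so r1c3 = 5.
Column 1 now contains 5, which forces r3c1 = 3.
Row 3 now contains 3; hence r3c4 = 5.
Cage d needs product 15, so r5c1 = 1.
Column 1 already has 3, which forces r1c1 = 4.
Cage e needs product 60, which forces r1c2 = 3.
Column 1 now contains 4, leaving r2c1 = 2.
Row 2 now contains 2, which forces r2c2 = 4.
Cage f has sum 7, which forces r2c3 = 1.
Column 4 now contains 5, so r2c4 = 3.
Row 2 already has 3, leaving r2c5 = 5.
Column 2 now contains 4, leaving r4c2 = 2.
1 is placed in column 3, so r4c3 = 4.
Row 4 now contains 2, which forces r4c4 = 1.
1 is placed in row 4, which forces r4c5 = 3.
Column 3 now contains 4; hence r5c3 = 3.
Column 4 now contains 3, leaving r5c4 = 4.
Column 5 now contains 3, which forces r5c5 = 2.
1 is placed in column 4, so r1c4 = 2.
Column 5 now contains 2, so r1c5 = 1.
Column 3 now contains 4, so r3c3 = 2.
Column 5 now contains 2; hence r3c5 = 4.
The full grid is 4 3 5 2 1 / 2 4 1 3 5 / 3 1 2 5 4 / 5 2 4 1 3 / 1 5 3 4 2.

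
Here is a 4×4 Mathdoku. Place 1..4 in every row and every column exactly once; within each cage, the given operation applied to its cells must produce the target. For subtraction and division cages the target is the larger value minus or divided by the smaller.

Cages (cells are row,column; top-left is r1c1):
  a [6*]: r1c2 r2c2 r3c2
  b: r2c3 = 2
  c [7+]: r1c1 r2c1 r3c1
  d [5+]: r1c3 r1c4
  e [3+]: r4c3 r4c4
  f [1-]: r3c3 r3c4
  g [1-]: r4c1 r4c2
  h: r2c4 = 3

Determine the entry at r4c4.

2

B is a freebie, which forces r2c3 = 2.
H is a freebie; hence r2c4 = 3.
Column 3 now contains 2, which forces r4c3 = 1.
Row 4 already has 1, so r4c4 = 2.
Cage d needs two cells with sum 5, which forces r1c3 = 4.
The two cells of cage d must have sum 5; hence r1c4 = 1.
3 is placed in row 2, leaving r2c2 = 1.
Cage f's pair has difference 1, leaving r3c3 = 3.
Cage f needs two cells with difference 1; hence r3c4 = 4.
Row 1 already has 1; hence r1c1 = 2.
Cage a needs product 6, which forces r1c2 = 3.
Row 2 now contains 1, so r2c1 = 4.
Cage c has sum 7, which forces r3c1 = 1.
3 is placed in row 3; hence r3c2 = 2.
4 is placed in column 1; hence r4c1 = 3.
Column 2 already has 3, which forces r4c2 = 4.
Completed grid: 2 3 4 1 / 4 1 2 3 / 1 2 3 4 / 3 4 1 2.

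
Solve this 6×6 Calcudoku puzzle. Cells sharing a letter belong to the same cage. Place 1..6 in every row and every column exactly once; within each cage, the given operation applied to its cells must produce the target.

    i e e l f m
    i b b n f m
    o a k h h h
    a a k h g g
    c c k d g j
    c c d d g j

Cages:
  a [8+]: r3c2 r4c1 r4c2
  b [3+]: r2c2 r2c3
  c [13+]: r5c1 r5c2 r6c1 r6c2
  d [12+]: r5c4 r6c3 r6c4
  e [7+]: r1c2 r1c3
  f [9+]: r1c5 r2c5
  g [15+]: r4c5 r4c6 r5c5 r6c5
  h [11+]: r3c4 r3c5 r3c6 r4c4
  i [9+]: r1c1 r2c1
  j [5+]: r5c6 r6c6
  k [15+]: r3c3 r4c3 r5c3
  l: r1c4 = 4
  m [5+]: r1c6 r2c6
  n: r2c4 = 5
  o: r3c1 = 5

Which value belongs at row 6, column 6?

Cage l is given; hence r1c4 = 4.
Cage n is given, leaving r2c4 = 5.
Cage o is a single given cell, which forces r3c1 = 5.
In column 3, 3 can only go at r6c3, so r6c3 = 3.
Cage d has sum 12; hence r5c4 = 3.
Cage d has sum 12; hence r6c4 = 6.
Column 4 already has 6; hence r3c4 = 1.
The 4 cells of cage h must have sum 11, so r4c4 = 2.
The only place for 3 in row 3 is r3c2.
In row 3, 4 can only go at r3c3, so r3c3 = 4.
The only place for 5 in column 6 is r4c6.
5 is placed in row 4, which forces r4c3 = 6.
Cage k has sum 15; hence r5c3 = 5.
In row 4, 3 can only go at r4c5, so r4c5 = 3.
Cage f's pair has sum 9, so r1c5 = 5.
Cage f's pair has sum 9, leaving r2c5 = 4.
Column 5 already has 5; hence r6c5 = 1.
Row 6 now contains 1, which forces r6c6 = 4.
Row 1 now contains 5, leaving r1c2 = 6.
Cage e needs two cells with sum 7; hence r1c3 = 1.
Column 3 now contains 1; hence r2c3 = 2.
Row 2 now contains 2, leaving r2c6 = 3.
Cage c has sum 13, leaving r5c1 = 4.
Cage c needs sum 13, so r5c2 = 2.
The 4 cells of cage g must have sum 15, leaving r5c5 = 6.
4 is placed in column 6; hence r5c6 = 1.
Row 6 already has 4; hence r6c1 = 2.
Cage c needs sum 13, leaving r6c2 = 5.
6 is placed in row 1, leaving r1c1 = 3.
Column 6 already has 3; hence r1c6 = 2.
Row 2 now contains 3, which forces r2c1 = 6.
Row 2 now contains 2, so r2c2 = 1.
Column 5 now contains 6, so r3c5 = 2.
The 4 cells of cage h must have sum 11, which forces r3c6 = 6.
Column 1 already has 4, so r4c1 = 1.
Cage a has sum 8; hence r4c2 = 4.
Completed grid: 3 6 1 4 5 2 / 6 1 2 5 4 3 / 5 3 4 1 2 6 / 1 4 6 2 3 5 / 4 2 5 3 6 1 / 2 5 3 6 1 4.

4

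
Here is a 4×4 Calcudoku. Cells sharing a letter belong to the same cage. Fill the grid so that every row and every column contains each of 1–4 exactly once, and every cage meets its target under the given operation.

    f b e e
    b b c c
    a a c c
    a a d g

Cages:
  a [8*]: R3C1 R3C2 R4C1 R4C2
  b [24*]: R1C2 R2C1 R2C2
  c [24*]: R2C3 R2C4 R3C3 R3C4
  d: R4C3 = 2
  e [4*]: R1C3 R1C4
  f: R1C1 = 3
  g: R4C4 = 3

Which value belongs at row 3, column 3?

3

F is a freebie; hence R1C1 = 3.
Cage d is given, which forces R4C3 = 2.
Cage g is given, which forces R4C4 = 3.
Cage b has product 24, leaving R2C2 = 3.
Cage c needs product 24; hence R3C3 = 3.
Row 1 needs a 2, and only R1C2 is open for it.
Cage b needs product 24; hence R2C1 = 4.
Row 2 now contains 4, which forces R2C3 = 1.
1 is placed in row 2, which forces R2C4 = 2.
The 4 cells of cage a must have product 8, which forces R3C1 = 2.
Column 2 already has 2, which forces R3C2 = 1.
Row 3 now contains 1; hence R3C4 = 4.
Cage a needs product 8, leaving R4C1 = 1.
Cage a has product 8, which forces R4C2 = 4.
Column 3 now contains 1, so R1C3 = 4.
Column 4 now contains 4, which forces R1C4 = 1.
Filled in: 3 2 4 1 / 4 3 1 2 / 2 1 3 4 / 1 4 2 3.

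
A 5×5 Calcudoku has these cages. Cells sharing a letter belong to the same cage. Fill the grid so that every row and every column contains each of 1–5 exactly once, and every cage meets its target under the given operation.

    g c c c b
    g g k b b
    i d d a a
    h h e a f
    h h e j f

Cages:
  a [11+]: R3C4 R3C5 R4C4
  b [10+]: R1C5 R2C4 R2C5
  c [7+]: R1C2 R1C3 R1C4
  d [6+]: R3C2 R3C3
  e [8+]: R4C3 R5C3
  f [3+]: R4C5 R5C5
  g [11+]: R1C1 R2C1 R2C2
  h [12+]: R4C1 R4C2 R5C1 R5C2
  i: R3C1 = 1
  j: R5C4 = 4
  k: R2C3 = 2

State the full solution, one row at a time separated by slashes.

3 4 1 2 5 / 5 3 2 1 4 / 1 2 4 5 3 / 4 1 5 3 2 / 2 5 3 4 1

Cage k is a single given cell, which forces R2C3 = 2.
Cage i is given, so R3C1 = 1.
Cage j is a single given cell, which forces R5C4 = 4.
Cage d's pair has sum 6; hence R3C2 = 2.
The two cells of cage d must have sum 6; hence R3C3 = 4.
Row 3 now contains 2, which forces R3C4 = 5.
4 is placed in row 3, so R3C5 = 3.
Cage c needs sum 7, leaving R1C2 = 4.
4 is placed in column 3; hence R1C3 = 1.
Cage c needs sum 7, so R1C4 = 2.
2 is placed in row 1, so R1C5 = 5.
Column 5 already has 5, leaving R2C5 = 4.
Cage a needs sum 11, leaving R4C4 = 3.
2 is placed in row 1, so R1C1 = 3.
Cage g has sum 11, which forces R2C1 = 5.
Cage g has sum 11, so R2C2 = 3.
Column 4 now contains 3, which forces R2C4 = 1.
Cage h has sum 12, leaving R4C1 = 4.
Row 4 now contains 3, leaving R4C3 = 5.
Cage h needs sum 12, leaving R5C1 = 2.
The two cells of cage e must have sum 8; hence R5C3 = 3.
Row 5 now contains 2, so R5C5 = 1.
5 is placed in row 4, leaving R4C2 = 1.
Column 5 now contains 1, so R4C5 = 2.
Row 5 already has 1, which forces R5C2 = 5.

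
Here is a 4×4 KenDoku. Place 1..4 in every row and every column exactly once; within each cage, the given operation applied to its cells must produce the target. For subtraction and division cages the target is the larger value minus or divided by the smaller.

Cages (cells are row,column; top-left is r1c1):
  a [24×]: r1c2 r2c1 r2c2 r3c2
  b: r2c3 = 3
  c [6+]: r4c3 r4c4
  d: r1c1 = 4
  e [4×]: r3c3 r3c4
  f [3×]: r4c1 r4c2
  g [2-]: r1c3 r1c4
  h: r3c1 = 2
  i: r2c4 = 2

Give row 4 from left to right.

D is a freebie; hence r1c1 = 4.
B is a freebie, so r2c3 = 3.
Cage i is a single given cell, so r2c4 = 2.
Cage h is a single given cell, which forces r3c1 = 2.
2 is placed in column 4, so r4c4 = 4.
Cage a needs product 24; hence r1c2 = 2.
The two cells of cage g must have difference 2, which forces r1c3 = 1.
The two cells of cage g must have difference 2; hence r1c4 = 3.
Row 2 now contains 2, leaving r2c1 = 1.
Cage a needs product 24; hence r2c2 = 4.
Cage a needs product 24, which forces r3c2 = 3.
Cage e's pair has product 4, which forces r3c3 = 4.
4 is placed in column 4; hence r3c4 = 1.
1 is placed in column 1, which forces r4c1 = 3.
Column 2 now contains 3; hence r4c2 = 1.
4 is placed in row 4, so r4c3 = 2.
Filled in: 4 2 1 3 / 1 4 3 2 / 2 3 4 1 / 3 1 2 4.

3 1 2 4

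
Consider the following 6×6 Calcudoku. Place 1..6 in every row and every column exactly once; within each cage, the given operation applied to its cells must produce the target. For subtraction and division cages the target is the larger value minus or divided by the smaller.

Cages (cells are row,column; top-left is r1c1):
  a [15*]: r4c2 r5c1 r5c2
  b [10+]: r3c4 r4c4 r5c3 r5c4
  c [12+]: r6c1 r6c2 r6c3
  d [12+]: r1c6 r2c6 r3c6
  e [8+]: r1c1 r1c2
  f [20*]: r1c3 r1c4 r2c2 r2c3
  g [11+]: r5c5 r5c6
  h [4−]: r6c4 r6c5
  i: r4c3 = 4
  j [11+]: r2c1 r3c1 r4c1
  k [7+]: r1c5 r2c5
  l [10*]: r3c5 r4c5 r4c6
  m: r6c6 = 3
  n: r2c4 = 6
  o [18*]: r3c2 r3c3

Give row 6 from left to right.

Cage n is given, leaving r2c4 = 6.
Cage i is given, so r4c3 = 4.
Cage m is a single given cell, which forces r6c6 = 3.
The only place for 6 in row 4 is r4c1.
In row 5, 4 can only go at r5c4, so r5c4 = 4.
In row 5, 2 can only go at r5c3, so r5c3 = 2.
In column 3, 3 can only go at r3c3, so r3c3 = 3.
Row 3 already has 3, which forces r3c2 = 6.
Row 3 already has 3; hence r3c4 = 1.
Cage b has sum 10, leaving r4c4 = 3.
1 is placed in column 4, which forces r1c4 = 2.
Cage d needs sum 12, leaving r1c6 = 6.
Cage f has product 20, leaving r2c2 = 2.
6 is placed in column 6; hence r5c6 = 5.
Cage c needs sum 12, leaving r6c3 = 6.
2 is placed in column 4; hence r6c4 = 5.
Row 6 now contains 6, leaving r6c5 = 1.
Cage d needs sum 12, leaving r2c6 = 4.
Cage d needs sum 12, which forces r3c6 = 2.
Cage a needs product 15, so r4c2 = 5.
Row 4 already has 5; hence r4c5 = 2.
Cage l has product 10, which forces r4c6 = 1.
Row 5 already has 5, which forces r5c5 = 6.
The 3 cells of cage c must have sum 12, so r6c1 = 2.
Row 6 already has 1, which forces r6c2 = 4.
The two cells of cage e must have sum 8, so r1c1 = 5.
Column 2 now contains 5; hence r1c2 = 3.
Row 1 now contains 5, leaving r1c3 = 1.
The two cells of cage k must have sum 7, leaving r1c5 = 4.
Cage j has sum 11, leaving r2c1 = 1.
Column 3 already has 1, so r2c3 = 5.
Row 2 already has 4; hence r2c5 = 3.
2 is placed in row 3, which forces r3c1 = 4.
2 is placed in row 3, which forces r3c5 = 5.
1 is placed in column 1, leaving r5c1 = 3.
3 is placed in column 2, leaving r5c2 = 1.
Filled in: 5 3 1 2 4 6 / 1 2 5 6 3 4 / 4 6 3 1 5 2 / 6 5 4 3 2 1 / 3 1 2 4 6 5 / 2 4 6 5 1 3.

2 4 6 5 1 3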